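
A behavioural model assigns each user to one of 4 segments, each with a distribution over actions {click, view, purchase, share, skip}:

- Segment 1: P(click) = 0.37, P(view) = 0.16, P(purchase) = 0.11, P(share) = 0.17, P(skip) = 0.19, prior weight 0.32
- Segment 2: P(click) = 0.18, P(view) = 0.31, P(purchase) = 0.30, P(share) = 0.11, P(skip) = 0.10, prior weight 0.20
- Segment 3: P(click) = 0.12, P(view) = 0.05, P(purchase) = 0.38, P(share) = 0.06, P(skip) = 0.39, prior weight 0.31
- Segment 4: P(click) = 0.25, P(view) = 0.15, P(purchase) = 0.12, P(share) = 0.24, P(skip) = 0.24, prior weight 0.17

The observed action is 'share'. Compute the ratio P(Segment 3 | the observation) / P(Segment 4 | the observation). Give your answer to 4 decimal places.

Since P(k|x) ∝ π_k f_k(x), the posterior odds are π_i f_i(x) / (π_j f_j(x)).
Evaluate each component's likelihood at the observed value:
  f_1 = P(share | comp) = 0.17
  f_2 = P(share | comp) = 0.11
  f_3 = P(share | comp) = 0.06
  f_4 = P(share | comp) = 0.24
0.0186 / 0.0408 ≈ 0.4559

0.4559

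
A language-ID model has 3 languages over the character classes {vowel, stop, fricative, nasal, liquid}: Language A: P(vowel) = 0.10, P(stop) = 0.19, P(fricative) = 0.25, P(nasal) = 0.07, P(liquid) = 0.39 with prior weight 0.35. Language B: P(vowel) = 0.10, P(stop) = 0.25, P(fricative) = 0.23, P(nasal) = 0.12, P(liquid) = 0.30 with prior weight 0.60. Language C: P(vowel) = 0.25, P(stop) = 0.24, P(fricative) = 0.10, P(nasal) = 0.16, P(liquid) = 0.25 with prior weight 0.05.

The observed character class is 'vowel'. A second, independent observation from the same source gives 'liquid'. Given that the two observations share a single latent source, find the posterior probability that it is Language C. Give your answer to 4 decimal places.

P(component k | x) = π_k·f_k(x) / marginal(x), where marginal(x) = Σ_j π_j·f_j(x).
Since both observations come from the same component, the likelihood for component k is f_k(x₁)·f_k(x₂).
  p_A = [P(vowel | comp) = 0.10] × [0.39] = 0.039
  p_B = [P(vowel | comp) = 0.10] × [0.3] = 0.03
  p_C = [P(vowel | comp) = 0.25] × [0.25] = 0.0625
Multiply by the mixture weights:
  π_A·p_A = 0.35 × 0.039 = 0.01365
  π_B·p_B = 0.60 × 0.03 = 0.018
  π_C·p_C = 0.05 × 0.0625 = 0.003125
Marginal: 0.01365 + 0.018 + 0.003125 = 0.034775
P(Language C | x₁, x₂) = 0.003125 / 0.034775 ≈ 0.0899

0.0899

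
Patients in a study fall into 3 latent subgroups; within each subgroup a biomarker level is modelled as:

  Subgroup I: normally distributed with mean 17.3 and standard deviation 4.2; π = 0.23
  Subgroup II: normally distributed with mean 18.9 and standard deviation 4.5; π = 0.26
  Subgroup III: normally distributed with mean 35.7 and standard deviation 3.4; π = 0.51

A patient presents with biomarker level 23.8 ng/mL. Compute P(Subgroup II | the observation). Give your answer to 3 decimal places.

By Bayes' theorem, P(k | x) = π_k f_k(x) / Σ_j π_j f_j(x).
Normal densities:
  p_I = 0.0286791
  p_II = 0.0490039
  p_III = 0.000256671
Unnormalised posteriors:
  π_I·p_I = 0.23 × 0.0286791 = 0.0065962
  π_II·p_II = 0.26 × 0.0490039 = 0.012741
  π_III·p_III = 0.51 × 0.000256671 = 0.000130902
Marginal: 0.0065962 + 0.012741 + 0.000130902 = 0.0194681
P(Subgroup II | the observation) = 0.012741 / 0.0194681 ≈ 0.654

0.654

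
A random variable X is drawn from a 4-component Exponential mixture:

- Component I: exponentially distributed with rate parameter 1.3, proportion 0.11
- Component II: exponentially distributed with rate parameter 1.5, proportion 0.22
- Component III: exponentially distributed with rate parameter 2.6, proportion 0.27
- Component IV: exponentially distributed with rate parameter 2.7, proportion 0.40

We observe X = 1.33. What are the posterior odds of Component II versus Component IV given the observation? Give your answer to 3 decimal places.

1.507

Only the two components matter; the odds are (w_i f_i(x)) / (w_j f_j(x)).
Component likelihoods at x = 1.33:
  p_I = 0.2307
  p_II = 0.20402
  p_III = 0.081881
  p_IV = 0.074441
0.0448845 / 0.0297764 ≈ 1.507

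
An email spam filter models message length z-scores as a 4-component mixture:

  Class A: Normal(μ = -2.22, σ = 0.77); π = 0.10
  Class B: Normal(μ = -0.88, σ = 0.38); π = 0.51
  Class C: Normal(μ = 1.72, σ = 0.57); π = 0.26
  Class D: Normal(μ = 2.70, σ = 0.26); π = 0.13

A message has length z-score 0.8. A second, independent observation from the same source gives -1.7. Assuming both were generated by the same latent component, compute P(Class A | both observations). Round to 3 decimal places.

0.758

The responsibility of component k is π_k f_k(x) divided by Σ_j π_j f_j(x).
Since both observations come from the same component, the likelihood for component k is f_k(x₁)·f_k(x₂).
  f_A = [0.000236652] × [0.412464] = 9.76104e-05
  f_B = [5.98178e-05] × [0.102324] = 6.1208e-06
  f_C = [0.190258] × [1.06594e-08] = 2.02804e-09
  f_D = [3.8883e-12] × [9.93168e-63] = 3.86174e-74
Unnormalised posteriors:
  π_A·f_A = 0.10 × 9.76104e-05 = 9.76104e-06
  π_B·f_B = 0.51 × 6.1208e-06 = 3.12161e-06
  π_C·f_C = 0.26 × 2.02804e-09 = 5.27292e-10
  π_D·f_D = 0.13 × 3.86174e-74 = 5.02026e-75
Normaliser: 9.76104e-06 + 3.12161e-06 + 5.27292e-10 + 5.02026e-75 = 1.28832e-05
P(Class A | x₁, x₂) ≈ 0.758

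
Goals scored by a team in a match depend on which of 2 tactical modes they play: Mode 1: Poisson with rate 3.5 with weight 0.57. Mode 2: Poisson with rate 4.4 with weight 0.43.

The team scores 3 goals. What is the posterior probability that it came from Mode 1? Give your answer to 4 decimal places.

0.6214

P(component k | x) = π_k·f_k(x) / marginal(x), where marginal(x) = Σ_j π_j·f_j(x).
Component likelihoods at x = 3 goals:
  L_1 = 0.215785
  L_2 = 0.174305
Multiply by the mixture weights:
  π_1·L_1 = 0.57 × 0.215785 = 0.122998
  π_2·L_2 = 0.43 × 0.174305 = 0.0749514
Denominator: 0.122998 + 0.0749514 = 0.197949
P(Mode 1 | data) = 0.122998 / 0.197949 ≈ 0.6214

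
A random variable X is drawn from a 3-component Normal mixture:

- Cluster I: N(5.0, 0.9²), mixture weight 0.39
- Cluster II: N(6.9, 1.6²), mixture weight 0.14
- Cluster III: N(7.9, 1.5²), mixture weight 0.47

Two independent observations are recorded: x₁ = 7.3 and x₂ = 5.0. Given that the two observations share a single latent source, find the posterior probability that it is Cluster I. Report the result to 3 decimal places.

0.247

P(component k | x) = π_k·f_k(x) / marginal(x), where marginal(x) = Σ_j π_j·f_j(x).
Since both observations come from the same component, the likelihood for component k is f_k(x₁)·f_k(x₂).
  f_I = [(1/(0.9·√(2π)))·exp(−(7.3−5.0)²/(2·0.9²)) = 0.443269·exp(-3.26543) = 0.0169242] × [0.443269] = 0.00750198
  f_II = [(1/(1.6·√(2π)))·exp(−(7.3−6.9)²/(2·1.6²)) = 0.249339·exp(-0.03125) = 0.241668] × [0.123191] = 0.0297712
  f_III = [(1/(1.5·√(2π)))·exp(−(7.3−7.9)²/(2·1.5²)) = 0.265962·exp(-0.08000) = 0.245513] × [0.0410365] = 0.010075
Prior × likelihood for each component:
  π_I·f_I = 0.39 × 0.00750198 = 0.00292577
  π_II·f_II = 0.14 × 0.0297712 = 0.00416797
  π_III·f_III = 0.47 × 0.010075 = 0.00473526
Sum: 0.00292577 + 0.00416797 + 0.00473526 = 0.011829
Responsibility of Cluster I: 0.00292577 / 0.011829 ≈ 0.247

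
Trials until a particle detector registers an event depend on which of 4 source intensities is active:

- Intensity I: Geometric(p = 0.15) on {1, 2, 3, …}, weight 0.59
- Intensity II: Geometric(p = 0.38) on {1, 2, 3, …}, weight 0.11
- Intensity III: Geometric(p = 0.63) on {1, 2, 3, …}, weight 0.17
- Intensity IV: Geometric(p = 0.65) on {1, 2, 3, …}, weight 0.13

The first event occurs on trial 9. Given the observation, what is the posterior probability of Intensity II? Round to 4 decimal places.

0.0364

P(component k | x) = π_k·f_k(x) / marginal(x), where marginal(x) = Σ_j π_j·f_j(x).
Geometric probabilities:
  L_I = 0.0408736
  L_II = 0.00829692
  L_III = 0.000221286
  L_IV = 0.000146372
Unnormalised posteriors:
  π_I·L_I = 0.59 × 0.0408736 = 0.0241154
  π_II·L_II = 0.11 × 0.00829692 = 0.000912662
  π_III·L_III = 0.17 × 0.000221286 = 3.76187e-05
  π_IV·L_IV = 0.13 × 0.000146372 = 1.90283e-05
Marginal: 0.0241154 + 0.000912662 + 3.76187e-05 + 1.90283e-05 = 0.0250847
So the posterior for Intensity II is 0.000912662 / 0.0250847 ≈ 0.0364.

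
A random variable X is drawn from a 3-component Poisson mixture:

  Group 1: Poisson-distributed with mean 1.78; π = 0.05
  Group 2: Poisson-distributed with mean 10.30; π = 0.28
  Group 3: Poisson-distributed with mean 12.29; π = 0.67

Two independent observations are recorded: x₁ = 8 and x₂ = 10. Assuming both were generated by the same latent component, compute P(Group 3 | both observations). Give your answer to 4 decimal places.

0.5180

The responsibility of component k is w_k f_k(x) divided by Σ_j w_j f_j(x).
Since both observations come from the same component, the likelihood for component k is f_k(x₁)·f_k(x₂).
  p_1 = [0.000421498] × [1.48386e-05] = 6.25444e-09
  p_2 = [0.105668] × [0.124559] = 0.0131619
  p_3 = [0.0593493] × [0.099604] = 0.00591142
Prior × likelihood for each component:
  w_1·p_1 = 0.05 × 6.25444e-09 = 3.12722e-10
  w_2·p_2 = 0.28 × 0.0131619 = 0.00368535
  w_3·p_3 = 0.67 × 0.00591142 = 0.00396065
Sum: 3.12722e-10 + 0.00368535 + 0.00396065 = 0.007646
So the posterior for Group 3 is 0.00396065 / 0.007646 ≈ 0.5180.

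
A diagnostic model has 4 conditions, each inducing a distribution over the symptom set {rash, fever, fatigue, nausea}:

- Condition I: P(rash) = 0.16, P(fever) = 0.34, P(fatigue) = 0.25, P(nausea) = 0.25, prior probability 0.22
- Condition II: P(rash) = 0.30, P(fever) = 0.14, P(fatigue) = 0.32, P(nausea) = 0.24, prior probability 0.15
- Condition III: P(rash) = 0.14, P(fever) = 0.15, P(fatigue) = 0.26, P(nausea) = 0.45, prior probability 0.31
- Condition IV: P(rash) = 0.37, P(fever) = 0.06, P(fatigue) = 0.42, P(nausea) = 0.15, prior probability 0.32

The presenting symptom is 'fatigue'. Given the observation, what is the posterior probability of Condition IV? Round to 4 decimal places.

0.4226

By Bayes' theorem, P(k | x) = π_k f_k(x) / Σ_j π_j f_j(x).
Component likelihoods at x = 'fatigue':
  f_I = 0.25
  f_II = 0.32
  f_III = 0.26
  f_IV = 0.42
Weight by the priors:
  π_I·f_I = 0.22 × 0.25 = 0.055
  π_II·f_II = 0.15 × 0.32 = 0.048
  π_III·f_III = 0.31 × 0.26 = 0.0806
  π_IV·f_IV = 0.32 × 0.42 = 0.1344
Sum: 0.055 + 0.048 + 0.0806 + 0.1344 = 0.318
So the posterior for Condition IV is 0.1344 / 0.318 ≈ 0.4226.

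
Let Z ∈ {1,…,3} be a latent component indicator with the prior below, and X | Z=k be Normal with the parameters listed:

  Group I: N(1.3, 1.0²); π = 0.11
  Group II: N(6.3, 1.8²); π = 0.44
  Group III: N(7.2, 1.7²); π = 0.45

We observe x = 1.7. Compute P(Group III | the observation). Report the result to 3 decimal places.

0.013

By Bayes' theorem, P(k | x) = w_k f_k(x) / Σ_j w_j f_j(x).
Evaluate each component's likelihood at the observed value:
  L_I = (1/(1.0·√(2π)))·exp(−(1.7−1.3)²/(2·1.0²)) = 0.398942·exp(-0.08000) = 0.36827
  L_II = (1/(1.8·√(2π)))·exp(−(1.7−6.3)²/(2·1.8²)) = 0.221635·exp(-3.26543) = 0.00846211
  L_III = (1/(1.7·√(2π)))·exp(−(1.7−7.2)²/(2·1.7²)) = 0.234672·exp(-5.23356) = 0.00125185
Prior × likelihood for each component:
  w_I·L_I = 0.11 × 0.36827 = 0.0405097
  w_II·L_II = 0.44 × 0.00846211 = 0.00372333
  w_III·L_III = 0.45 × 0.00125185 = 0.000563334
Evidence: 0.0405097 + 0.00372333 + 0.000563334 = 0.0447964
P(Group III | the observation) = 0.000563334 / 0.0447964 ≈ 0.013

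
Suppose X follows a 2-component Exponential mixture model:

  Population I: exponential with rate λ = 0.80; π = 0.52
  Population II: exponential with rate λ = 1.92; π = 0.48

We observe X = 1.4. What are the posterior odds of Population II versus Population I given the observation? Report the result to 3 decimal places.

0.462

The posterior odds equal the prior odds times the likelihood ratio: (P(Z=i)/P(Z=j))·(f_i(x)/f_j(x)).
Evaluate each component's likelihood at the observed value:
  L_I = 0.80·e^(−0.80·1.4) = 0.80·e^(−1.1200) = 0.261024
  L_II = 1.92·e^(−1.92·1.4) = 1.92·e^(−2.6880) = 0.130592
0.0626843 / 0.135732 ≈ 0.462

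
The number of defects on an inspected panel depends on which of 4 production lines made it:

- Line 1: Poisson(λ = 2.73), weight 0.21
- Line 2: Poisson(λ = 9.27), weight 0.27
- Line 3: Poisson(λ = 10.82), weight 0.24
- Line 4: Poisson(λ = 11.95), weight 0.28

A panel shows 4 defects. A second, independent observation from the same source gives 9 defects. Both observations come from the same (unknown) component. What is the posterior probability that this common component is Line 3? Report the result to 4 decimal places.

0.2022

P(component k | x) = π_k·f_k(x) / marginal(x), where marginal(x) = Σ_j π_j·f_j(x).
Since both observations come from the same component, the likelihood for component k is f_k(x₁)·f_k(x₂).
  p_1 = [e^(−2.73)·2.73^4/4! = 0.150944] × [0.00151383] = 0.000228503
  p_2 = [e^(−9.27)·9.27^4/4! = 0.0289866] × [0.131234] = 0.00380402
  p_3 = [e^(−10.82)·10.82^4/4! = 0.0114191] × [0.111999] = 0.00127893
  p_4 = [e^(−11.95)·11.95^4/4! = 0.00548834] × [0.0884564] = 0.000485479
Multiply by the mixture weights:
  π_1·p_1 = 0.21 × 0.000228503 = 4.79857e-05
  π_2·p_2 = 0.27 × 0.00380402 = 0.00102708
  π_3·p_3 = 0.24 × 0.00127893 = 0.000306944
  π_4·p_4 = 0.28 × 0.000485479 = 0.000135934
Denominator: 4.79857e-05 + 0.00102708 + 0.000306944 + 0.000135934 = 0.00151795
Responsibility of Line 3: 0.000306944 / 0.00151795 ≈ 0.2022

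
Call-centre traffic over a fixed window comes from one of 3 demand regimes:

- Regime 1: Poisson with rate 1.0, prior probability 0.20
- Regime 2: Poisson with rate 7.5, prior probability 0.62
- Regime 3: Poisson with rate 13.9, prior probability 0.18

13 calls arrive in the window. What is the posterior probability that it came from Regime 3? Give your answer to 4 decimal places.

0.5949

P(component k | x) = P(Z=k)·f_k(x) / marginal(x), where marginal(x) = Σ_j P(Z=j)·f_j(x).
Poisson probabilities:
  f_1 = e^(−1.0)·1.0^13/13! = 5.90779e-11
  f_2 = e^(−7.5)·7.5^13/13! = 0.0211012
  f_3 = e^(−13.9)·13.9^13/13! = 0.106713
Unnormalised posteriors:
  P(Z=1)·f_1 = 0.20 × 5.90779e-11 = 1.18156e-11
  P(Z=2)·f_2 = 0.62 × 0.0211012 = 0.0130828
  P(Z=3)·f_3 = 0.18 × 0.106713 = 0.0192084
Normaliser: 1.18156e-11 + 0.0130828 + 0.0192084 = 0.0322912
P(Regime 3 | data) = 0.0192084 / 0.0322912 ≈ 0.5949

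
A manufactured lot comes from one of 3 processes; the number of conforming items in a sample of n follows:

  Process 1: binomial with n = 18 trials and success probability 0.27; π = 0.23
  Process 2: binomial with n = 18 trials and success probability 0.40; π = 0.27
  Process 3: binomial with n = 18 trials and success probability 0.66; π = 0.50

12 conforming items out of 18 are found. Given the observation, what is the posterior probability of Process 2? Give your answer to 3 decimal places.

By Bayes' theorem, P(k | x) = P(Z=k) f_k(x) / Σ_j P(Z=j) f_j(x).
Binomial probabilities:
  f_1 = C(18,12)·0.27^12·0.73^6 = 18564·1.50095e-07·0.151334 = 0.000421671
  f_2 = C(18,12)·0.40^12·0.60^6 = 18564·1.67772e-05·0.046656 = 0.0145311
  f_3 = C(18,12)·0.66^12·0.34^6 = 18564·0.00683168·0.0015448 = 0.195917
Weight by the priors:
  P(Z=1)·f_1 = 0.23 × 0.000421671 = 9.69844e-05
  P(Z=2)·f_2 = 0.27 × 0.0145311 = 0.0039234
  P(Z=3)·f_3 = 0.50 × 0.195917 = 0.0979585
Marginal: 9.69844e-05 + 0.0039234 + 0.0979585 = 0.101979
Responsibility of Process 2: 0.0039234 / 0.101979 ≈ 0.038

0.038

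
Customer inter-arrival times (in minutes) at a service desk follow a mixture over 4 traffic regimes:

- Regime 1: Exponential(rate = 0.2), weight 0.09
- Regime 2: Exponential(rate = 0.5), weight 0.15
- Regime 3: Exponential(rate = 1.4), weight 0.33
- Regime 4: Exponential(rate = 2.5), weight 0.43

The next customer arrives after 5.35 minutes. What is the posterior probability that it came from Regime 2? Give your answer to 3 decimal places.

The responsibility of component k is w_k f_k(x) divided by Σ_j w_j f_j(x).
Exponential densities:
  L_1 = 0.2·e^(−0.2·5.35) = 0.2·e^(−1.0700) = 0.0686017
  L_2 = 0.5·e^(−0.5·5.35) = 0.5·e^(−2.6750) = 0.0344534
  L_3 = 1.4·e^(−1.4·5.35) = 1.4·e^(−7.4900) = 0.0007821
  L_4 = 2.5·e^(−2.5·5.35) = 2.5·e^(−13.3750) = 3.88375e-06
Prior × likelihood for each component:
  w_1·L_1 = 0.09 × 0.0686017 = 0.00617415
  w_2·L_2 = 0.15 × 0.0344534 = 0.00516801
  w_3·L_3 = 0.33 × 0.0007821 = 0.000258093
  w_4·L_4 = 0.43 × 3.88375e-06 = 1.67001e-06
Evidence: 0.00617415 + 0.00516801 + 0.000258093 + 1.67001e-06 = 0.0116019
So the posterior for Regime 2 is 0.00516801 / 0.0116019 ≈ 0.445.

0.445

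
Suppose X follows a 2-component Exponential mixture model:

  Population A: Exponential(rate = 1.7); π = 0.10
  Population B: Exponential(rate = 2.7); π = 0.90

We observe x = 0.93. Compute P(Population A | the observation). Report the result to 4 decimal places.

By Bayes' theorem, P(k | x) = w_k f_k(x) / Σ_j w_j f_j(x).
Exponential densities:
  p_A = 1.7·e^(−1.7·0.93) = 1.7·e^(−1.5810) = 0.349808
  p_B = 2.7·e^(−2.7·0.93) = 2.7·e^(−2.5110) = 0.219205
Prior × likelihood for each component:
  w_A·p_A = 0.10 × 0.349808 = 0.0349808
  w_B·p_B = 0.90 × 0.219205 = 0.197284
Denominator: 0.0349808 + 0.197284 = 0.232265
P(Population A | data) = 0.0349808 / 0.232265 ≈ 0.1506

0.1506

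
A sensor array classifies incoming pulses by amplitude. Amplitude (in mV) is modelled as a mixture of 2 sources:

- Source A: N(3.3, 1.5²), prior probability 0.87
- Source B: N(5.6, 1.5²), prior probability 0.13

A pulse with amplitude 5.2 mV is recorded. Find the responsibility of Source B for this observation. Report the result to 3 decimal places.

P(component k | x) = π_k·f_k(x) / marginal(x), where marginal(x) = Σ_j π_j·f_j(x).
Component likelihoods at x = 5.2 mV:
  p_A = (1/(1.5·√(2π)))·exp(−(5.2−3.3)²/(2·1.5²)) = 0.265962·exp(-0.80222) = 0.119239
  p_B = (1/(1.5·√(2π)))·exp(−(5.2−5.6)²/(2·1.5²)) = 0.265962·exp(-0.03556) = 0.256671
Unnormalised posteriors:
  π_A·p_A = 0.87 × 0.119239 = 0.103738
  π_B·p_B = 0.13 × 0.256671 = 0.0333673
Sum: 0.103738 + 0.0333673 = 0.137105
P(Source B | 5.2 mV) = 0.0333673 / 0.137105 ≈ 0.243

0.243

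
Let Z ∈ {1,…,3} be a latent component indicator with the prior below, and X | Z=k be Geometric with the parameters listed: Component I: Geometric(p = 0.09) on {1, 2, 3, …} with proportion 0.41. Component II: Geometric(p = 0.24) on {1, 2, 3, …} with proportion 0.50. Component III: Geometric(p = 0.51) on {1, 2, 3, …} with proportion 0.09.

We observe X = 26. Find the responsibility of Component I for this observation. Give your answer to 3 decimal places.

P(component k | x) = w_k·f_k(x) / marginal(x), where marginal(x) = Σ_j w_j·f_j(x).
Evaluate each component's likelihood at the observed value:
  f_I = 0.09·(1−0.09)^25 = 0.09·0.0946313 = 0.00851682
  f_II = 0.24·(1−0.24)^25 = 0.24·0.00104795 = 0.000251508
  f_III = 0.51·(1−0.51)^25 = 0.51·1.79847e-08 = 9.17217e-09
Weight by the priors:
  w_I·f_I = 0.41 × 0.00851682 = 0.00349189
  w_II·f_II = 0.50 × 0.000251508 = 0.000125754
  w_III·f_III = 0.09 × 9.17217e-09 = 8.25495e-10
Normaliser: 0.00349189 + 0.000125754 + 8.25495e-10 = 0.00361765
Responsibility of Component I: 0.00349189 / 0.00361765 ≈ 0.965

0.965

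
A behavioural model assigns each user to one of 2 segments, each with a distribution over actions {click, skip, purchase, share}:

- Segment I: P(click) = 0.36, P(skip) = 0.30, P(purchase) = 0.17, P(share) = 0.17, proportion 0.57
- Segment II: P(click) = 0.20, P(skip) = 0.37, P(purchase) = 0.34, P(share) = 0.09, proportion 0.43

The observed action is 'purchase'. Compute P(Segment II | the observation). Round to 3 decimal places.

By Bayes' theorem, P(k | x) = π_k f_k(x) / Σ_j π_j f_j(x).
Evaluate each component's likelihood at the observed value:
  p_I = 0.17
  p_II = 0.34
Unnormalised posteriors:
  π_I·p_I = 0.57 × 0.17 = 0.0969
  π_II·p_II = 0.43 × 0.34 = 0.1462
Sum: 0.0969 + 0.1462 = 0.2431
P(Segment II | the observation) ≈ 0.601

0.601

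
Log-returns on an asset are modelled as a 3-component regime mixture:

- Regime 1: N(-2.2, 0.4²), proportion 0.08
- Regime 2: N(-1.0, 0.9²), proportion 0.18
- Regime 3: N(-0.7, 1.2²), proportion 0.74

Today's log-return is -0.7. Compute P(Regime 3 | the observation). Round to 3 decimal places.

By Bayes' theorem, P(k | x) = w_k f_k(x) / Σ_j w_j f_j(x).
Evaluate each component's likelihood at the observed value:
  f_1 = (1/(0.4·√(2π)))·exp(−(-0.7−-2.2)²/(2·0.4²)) = 0.997356·exp(-7.03125) = 0.000881489
  f_2 = (1/(0.9·√(2π)))·exp(−(-0.7−-1.0)²/(2·0.9²)) = 0.443269·exp(-0.05556) = 0.419315
  f_3 = (1/(1.2·√(2π)))·exp(−(-0.7−-0.7)²/(2·1.2²)) = 0.332452·exp(-0.00000) = 0.332452
Unnormalised posteriors:
  w_1·f_1 = 0.08 × 0.000881489 = 7.05191e-05
  w_2·f_2 = 0.18 × 0.419315 = 0.0754766
  w_3·f_3 = 0.74 × 0.332452 = 0.246014
Marginal: 7.05191e-05 + 0.0754766 + 0.246014 = 0.321562
P(Regime 3 | -0.7) = 0.246014 / 0.321562 ≈ 0.765

0.765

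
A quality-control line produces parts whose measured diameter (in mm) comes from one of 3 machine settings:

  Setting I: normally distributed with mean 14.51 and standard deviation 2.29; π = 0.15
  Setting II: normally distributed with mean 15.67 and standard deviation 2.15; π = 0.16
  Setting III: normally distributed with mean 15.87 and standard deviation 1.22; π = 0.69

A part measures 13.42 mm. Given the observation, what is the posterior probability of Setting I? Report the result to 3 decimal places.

0.331

The responsibility of component k is π_k f_k(x) divided by Σ_j π_j f_j(x).
Component likelihoods at x = 13.42 mm:
  f_I = (1/(2.29·√(2π)))·exp(−(13.42−14.51)²/(2·2.29²)) = 0.174211·exp(-0.11328) = 0.155553
  f_II = (1/(2.15·√(2π)))·exp(−(13.42−15.67)²/(2·2.15²)) = 0.185555·exp(-0.54759) = 0.107314
  f_III = (1/(1.22·√(2π)))·exp(−(13.42−15.87)²/(2·1.22²)) = 0.327002·exp(-2.01643) = 0.0435339
Unnormalised posteriors:
  π_I·f_I = 0.15 × 0.155553 = 0.0233329
  π_II·f_II = 0.16 × 0.107314 = 0.0171702
  π_III·f_III = 0.69 × 0.0435339 = 0.0300384
Evidence: 0.0233329 + 0.0171702 + 0.0300384 = 0.0705415
P(Setting I | the observation) ≈ 0.331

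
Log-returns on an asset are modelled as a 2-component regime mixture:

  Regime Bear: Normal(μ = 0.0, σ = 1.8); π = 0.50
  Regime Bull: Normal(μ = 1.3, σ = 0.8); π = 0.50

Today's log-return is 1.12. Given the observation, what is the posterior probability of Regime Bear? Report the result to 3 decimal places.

Apply Bayes' rule: the posterior for each component is proportional to its prior times its likelihood at x.
Normal densities:
  f_Bear = (1/(1.8·√(2π)))·exp(−(1.12−0.0)²/(2·1.8²)) = 0.221635·exp(-0.19358) = 0.182628
  f_Bull = (1/(0.8·√(2π)))·exp(−(1.12−1.3)²/(2·0.8²)) = 0.498678·exp(-0.02531) = 0.486213
Unnormalised posteriors:
  π_Bear·f_Bear = 0.50 × 0.182628 = 0.0913139
  π_Bull·f_Bull = 0.50 × 0.486213 = 0.243107
Denominator: 0.0913139 + 0.243107 = 0.334421
P(Regime Bear | 1.12) = 0.0913139 / 0.334421 ≈ 0.273

0.273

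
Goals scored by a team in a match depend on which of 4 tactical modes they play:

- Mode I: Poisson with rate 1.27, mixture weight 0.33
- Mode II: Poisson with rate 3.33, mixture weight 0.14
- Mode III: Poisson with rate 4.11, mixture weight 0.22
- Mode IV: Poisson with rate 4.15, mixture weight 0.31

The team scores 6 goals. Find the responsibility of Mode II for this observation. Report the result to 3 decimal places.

The responsibility of component k is w_k f_k(x) divided by Σ_j w_j f_j(x).
Poisson probabilities:
  f_I = 0.00163657
  f_II = 0.0677848
  f_III = 0.109842
  f_IV = 0.111849
Prior × likelihood for each component:
  w_I·f_I = 0.33 × 0.00163657 = 0.00054007
  w_II·f_II = 0.14 × 0.0677848 = 0.00948987
  w_III·f_III = 0.22 × 0.109842 = 0.0241652
  w_IV·f_IV = 0.31 × 0.111849 = 0.0346733
Denominator: 0.00054007 + 0.00948987 + 0.0241652 + 0.0346733 = 0.0688685
P(Mode II | data) = 0.00948987 / 0.0688685 ≈ 0.138

0.138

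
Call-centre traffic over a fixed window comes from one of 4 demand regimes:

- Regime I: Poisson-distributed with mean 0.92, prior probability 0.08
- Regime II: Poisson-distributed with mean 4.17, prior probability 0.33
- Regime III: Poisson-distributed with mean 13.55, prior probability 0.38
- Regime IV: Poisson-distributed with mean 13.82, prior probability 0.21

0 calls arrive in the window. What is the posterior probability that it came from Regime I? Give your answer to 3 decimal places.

Posterior ∝ prior × likelihood, so P(k | x) ∝ P(Z=k) f_k(x); normalise over all components.
Poisson probabilities:
  p_I = 0.398519
  p_II = 0.0154523
  p_III = 1.3041e-06
  p_IV = 9.95521e-07
Multiply by the mixture weights:
  P(Z=I)·p_I = 0.08 × 0.398519 = 0.0318815
  P(Z=II)·p_II = 0.33 × 0.0154523 = 0.00509925
  P(Z=III)·p_III = 0.38 × 1.3041e-06 = 4.95557e-07
  P(Z=IV)·p_IV = 0.21 × 9.95521e-07 = 2.09059e-07
Evidence: 0.0318815 + 0.00509925 + 4.95557e-07 + 2.09059e-07 = 0.0369815
P(Regime I | data) = 0.0318815 / 0.0369815 ≈ 0.862

0.862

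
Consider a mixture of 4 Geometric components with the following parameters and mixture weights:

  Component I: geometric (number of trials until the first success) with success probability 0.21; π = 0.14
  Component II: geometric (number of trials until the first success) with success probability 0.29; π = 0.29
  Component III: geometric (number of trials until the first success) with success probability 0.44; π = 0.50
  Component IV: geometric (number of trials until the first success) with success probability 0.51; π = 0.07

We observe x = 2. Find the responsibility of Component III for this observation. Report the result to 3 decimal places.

Posterior ∝ prior × likelihood, so P(k | x) ∝ π_k f_k(x); normalise over all components.
Evaluate each component's likelihood at the observed value:
  f_I = 0.21·(1−0.21)^1 = 0.21·0.79 = 0.1659
  f_II = 0.29·(1−0.29)^1 = 0.29·0.71 = 0.2059
  f_III = 0.44·(1−0.44)^1 = 0.44·0.56 = 0.2464
  f_IV = 0.51·(1−0.51)^1 = 0.51·0.49 = 0.2499
Multiply by the mixture weights:
  π_I·f_I = 0.14 × 0.1659 = 0.023226
  π_II·f_II = 0.29 × 0.2059 = 0.059711
  π_III·f_III = 0.50 × 0.2464 = 0.1232
  π_IV·f_IV = 0.07 × 0.2499 = 0.017493
Marginal: 0.023226 + 0.059711 + 0.1232 + 0.017493 = 0.22363
P(Component III | data) ≈ 0.551

0.551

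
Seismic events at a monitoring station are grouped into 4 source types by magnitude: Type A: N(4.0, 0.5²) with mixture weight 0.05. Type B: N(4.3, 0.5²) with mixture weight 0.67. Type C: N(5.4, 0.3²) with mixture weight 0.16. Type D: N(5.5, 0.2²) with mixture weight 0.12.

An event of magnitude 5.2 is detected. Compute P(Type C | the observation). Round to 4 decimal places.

By Bayes' theorem, P(k | x) = w_k f_k(x) / Σ_j w_j f_j(x).
Normal densities:
  p_A = 0.0447891
  p_B = 0.1579
  p_C = 1.06483
  p_D = 0.647588
Weight by the priors:
  w_A·p_A = 0.05 × 0.0447891 = 0.00223945
  w_B·p_B = 0.67 × 0.1579 = 0.105793
  w_C·p_C = 0.16 × 1.06483 = 0.170372
  w_D·p_D = 0.12 × 0.647588 = 0.0777106
Evidence: 0.00223945 + 0.105793 + 0.170372 + 0.0777106 = 0.356115
P(Type C | the observation) = 0.170372 / 0.356115 ≈ 0.4784

0.4784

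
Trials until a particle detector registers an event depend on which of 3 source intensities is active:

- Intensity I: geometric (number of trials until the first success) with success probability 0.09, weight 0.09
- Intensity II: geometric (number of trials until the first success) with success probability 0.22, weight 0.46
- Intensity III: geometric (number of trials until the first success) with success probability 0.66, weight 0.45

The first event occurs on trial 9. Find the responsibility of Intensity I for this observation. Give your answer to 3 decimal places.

The responsibility of component k is π_k f_k(x) divided by Σ_j π_j f_j(x).
Geometric probabilities:
  f_I = 0.09·(1−0.09)^8 = 0.09·0.470253 = 0.0423227
  f_II = 0.22·(1−0.22)^8 = 0.22·0.137011 = 0.0301425
  f_III = 0.66·(1−0.66)^8 = 0.66·0.000178579 = 0.000117862
Weight by the priors:
  π_I·f_I = 0.09 × 0.0423227 = 0.00380905
  π_II·f_II = 0.46 × 0.0301425 = 0.0138656
  π_III·f_III = 0.45 × 0.000117862 = 5.30381e-05
Denominator: 0.00380905 + 0.0138656 + 5.30381e-05 = 0.0177276
P(Intensity I | x) = 0.00380905 / 0.0177276 ≈ 0.215

0.215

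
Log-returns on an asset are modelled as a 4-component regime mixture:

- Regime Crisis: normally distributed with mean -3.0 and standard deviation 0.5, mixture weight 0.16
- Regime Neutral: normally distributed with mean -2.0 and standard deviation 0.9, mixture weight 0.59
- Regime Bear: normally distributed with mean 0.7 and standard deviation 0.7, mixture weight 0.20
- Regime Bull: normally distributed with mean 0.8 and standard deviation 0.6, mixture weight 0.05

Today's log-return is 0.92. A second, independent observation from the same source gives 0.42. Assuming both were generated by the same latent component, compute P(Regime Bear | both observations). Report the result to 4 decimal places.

P(component k | x) = P(Z=k)·f_k(x) / marginal(x), where marginal(x) = Σ_j P(Z=j)·f_j(x).
Since both observations come from the same component, the likelihood for component k is f_k(x₁)·f_k(x₂).
  f_Crisis = [3.58802e-14] × [5.5281e-11] = 1.98349e-24
  f_Neutral = [0.00229554] × [0.0119307] = 2.73874e-05
  f_Bear = [0.542454] × [0.5261] = 0.285385
  f_Bull = [0.651738] × [0.544075] = 0.354594
Weight by the priors:
  P(Z=Crisis)·f_Crisis = 0.16 × 1.98349e-24 = 3.17359e-25
  P(Z=Neutral)·f_Neutral = 0.59 × 2.73874e-05 = 1.61586e-05
  P(Z=Bear)·f_Bear = 0.20 × 0.285385 = 0.0570771
  P(Z=Bull)·f_Bull = 0.05 × 0.354594 = 0.0177297
Denominator: 3.17359e-25 + 1.61586e-05 + 0.0570771 + 0.0177297 = 0.0748229
P(Regime Bear | x) = 0.0570771 / 0.0748229 ≈ 0.7628

0.7628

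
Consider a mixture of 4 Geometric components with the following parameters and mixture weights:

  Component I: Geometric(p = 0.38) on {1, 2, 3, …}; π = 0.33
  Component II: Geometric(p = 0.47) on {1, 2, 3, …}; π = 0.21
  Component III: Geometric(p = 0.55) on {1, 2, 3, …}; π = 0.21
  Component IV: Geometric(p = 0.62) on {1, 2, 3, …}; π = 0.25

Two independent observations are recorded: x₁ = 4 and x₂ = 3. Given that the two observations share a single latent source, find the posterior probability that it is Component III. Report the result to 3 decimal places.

0.142

The responsibility of component k is π_k f_k(x) divided by Σ_j π_j f_j(x).
Since both observations come from the same component, the likelihood for component k is f_k(x₁)·f_k(x₂).
  f_I = [0.38·(1−0.38)^3 = 0.38·0.238328 = 0.0905646] × [0.146072] = 0.013229
  f_II = [0.47·(1−0.47)^3 = 0.47·0.148877 = 0.0699722] × [0.132023] = 0.00923794
  f_III = [0.55·(1−0.55)^3 = 0.55·0.091125 = 0.0501187] × [0.111375] = 0.00558198
  f_IV = [0.62·(1−0.62)^3 = 0.62·0.054872 = 0.0340206] × [0.089528] = 0.0030458
Unnormalised posteriors:
  π_I·f_I = 0.33 × 0.013229 = 0.00436556
  π_II·f_II = 0.21 × 0.00923794 = 0.00193997
  π_III·f_III = 0.21 × 0.00558198 = 0.00117221
  π_IV·f_IV = 0.25 × 0.0030458 = 0.00076145
Sum: 0.00436556 + 0.00193997 + 0.00117221 + 0.00076145 = 0.00823919
P(Component III | x₁, x₂) ≈ 0.142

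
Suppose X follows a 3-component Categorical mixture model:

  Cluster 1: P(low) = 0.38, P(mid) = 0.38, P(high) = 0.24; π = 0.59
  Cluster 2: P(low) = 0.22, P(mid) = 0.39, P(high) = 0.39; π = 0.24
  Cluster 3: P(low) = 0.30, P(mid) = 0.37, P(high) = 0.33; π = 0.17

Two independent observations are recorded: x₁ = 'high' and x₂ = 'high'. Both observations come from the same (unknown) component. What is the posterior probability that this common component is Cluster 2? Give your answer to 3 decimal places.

Posterior ∝ prior × likelihood, so P(k | x) ∝ π_k f_k(x); normalise over all components.
Since both observations come from the same component, the likelihood for component k is f_k(x₁)·f_k(x₂).
  f_1 = [P(high | comp) = 0.24] × [0.24] = 0.0576
  f_2 = [P(high | comp) = 0.39] × [0.39] = 0.1521
  f_3 = [P(high | comp) = 0.33] × [0.33] = 0.1089
Prior × likelihood for each component:
  π_1·f_1 = 0.59 × 0.0576 = 0.033984
  π_2·f_2 = 0.24 × 0.1521 = 0.036504
  π_3·f_3 = 0.17 × 0.1089 = 0.018513
Evidence: 0.033984 + 0.036504 + 0.018513 = 0.089001
P(Cluster 2 | x) = 0.036504 / 0.089001 ≈ 0.410

0.410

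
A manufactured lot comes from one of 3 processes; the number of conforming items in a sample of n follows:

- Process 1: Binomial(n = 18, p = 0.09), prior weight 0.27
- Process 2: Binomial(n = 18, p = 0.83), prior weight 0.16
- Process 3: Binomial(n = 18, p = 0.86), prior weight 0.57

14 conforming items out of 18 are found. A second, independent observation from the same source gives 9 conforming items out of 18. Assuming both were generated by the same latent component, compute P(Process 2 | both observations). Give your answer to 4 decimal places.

0.6075

Apply Bayes' rule: the posterior for each component is proportional to its prior times its likelihood at x.
Since both observations come from the same component, the likelihood for component k is f_k(x₁)·f_k(x₂).
  p_1 = [4.80045e-12] × [8.06065e-06] = 3.86948e-17
  p_2 = [0.188196] × [0.00107785] = 0.000202847
  p_3 = [0.142302] × [0.000258496] = 3.67845e-05
Prior × likelihood for each component:
  P(Z=1)·p_1 = 0.27 × 3.86948e-17 = 1.04476e-17
  P(Z=2)·p_2 = 0.16 × 0.000202847 = 3.24555e-05
  P(Z=3)·p_3 = 0.57 × 3.67845e-05 = 2.09672e-05
Marginal: 1.04476e-17 + 3.24555e-05 + 2.09672e-05 = 5.34227e-05
P(Process 2 | data) ≈ 0.6075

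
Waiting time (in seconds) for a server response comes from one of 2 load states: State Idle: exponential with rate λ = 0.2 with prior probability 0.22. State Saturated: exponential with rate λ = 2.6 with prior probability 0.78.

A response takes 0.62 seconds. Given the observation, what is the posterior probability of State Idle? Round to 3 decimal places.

Apply Bayes' rule: the posterior for each component is proportional to its prior times its likelihood at x.
Evaluate each component's likelihood at the observed value:
  p_Idle = 0.2·e^(−0.2·0.62) = 0.2·e^(−0.1240) = 0.176676
  p_Saturated = 2.6·e^(−2.6·0.62) = 2.6·e^(−1.6120) = 0.518669
Prior × likelihood for each component:
  w_Idle·p_Idle = 0.22 × 0.176676 = 0.0388687
  w_Saturated·p_Saturated = 0.78 × 0.518669 = 0.404562
Normaliser: 0.0388687 + 0.404562 = 0.443431
Responsibility of State Idle: 0.0388687 / 0.443431 ≈ 0.088

0.088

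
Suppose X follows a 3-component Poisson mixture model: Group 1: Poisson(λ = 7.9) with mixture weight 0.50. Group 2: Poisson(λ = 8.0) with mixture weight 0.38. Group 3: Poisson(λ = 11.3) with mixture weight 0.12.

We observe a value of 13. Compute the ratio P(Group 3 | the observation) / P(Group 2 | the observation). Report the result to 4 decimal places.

1.0377

The posterior odds equal the prior odds times the likelihood ratio: (π_i/π_j)·(f_i(x)/f_j(x)).
Poisson probabilities:
  f_1 = e^(−7.9)·7.9^13/13! = 0.0277936
  f_2 = e^(−8.0)·8.0^13/13! = 0.0296165
  f_3 = e^(−11.3)·11.3^13/13! = 0.0973222
0.0116787 / 0.0112543 ≈ 1.0377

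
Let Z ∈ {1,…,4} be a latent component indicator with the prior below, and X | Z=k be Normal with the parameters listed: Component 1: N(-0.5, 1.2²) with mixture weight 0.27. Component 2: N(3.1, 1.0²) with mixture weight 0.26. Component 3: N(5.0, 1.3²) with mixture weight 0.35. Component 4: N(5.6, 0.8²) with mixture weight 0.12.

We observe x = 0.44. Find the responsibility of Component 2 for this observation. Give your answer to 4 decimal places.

By Bayes' theorem, P(k | x) = w_k f_k(x) / Σ_j w_j f_j(x).
Component likelihoods at x = 0.44:
  f_1 = (1/(1.2·√(2π)))·exp(−(0.44−-0.5)²/(2·1.2²)) = 0.332452·exp(-0.30681) = 0.244616
  f_2 = (1/(1.0·√(2π)))·exp(−(0.44−3.1)²/(2·1.0²)) = 0.398942·exp(-3.53780) = 0.0116001
  f_3 = (1/(1.3·√(2π)))·exp(−(0.44−5.0)²/(2·1.3²)) = 0.306879·exp(-6.15195) = 0.000653443
  f_4 = (1/(0.8·√(2π)))·exp(−(0.44−5.6)²/(2·0.8²)) = 0.498678·exp(-20.80125) = 4.61267e-10
Multiply by the mixture weights:
  w_1·f_1 = 0.27 × 0.244616 = 0.0660463
  w_2·f_2 = 0.26 × 0.0116001 = 0.00301604
  w_3·f_3 = 0.35 × 0.000653443 = 0.000228705
  w_4·f_4 = 0.12 × 4.61267e-10 = 5.5352e-11
Marginal: 0.0660463 + 0.00301604 + 0.000228705 + 5.5352e-11 = 0.0692911
P(Component 2 | the observation) ≈ 0.0435

0.0435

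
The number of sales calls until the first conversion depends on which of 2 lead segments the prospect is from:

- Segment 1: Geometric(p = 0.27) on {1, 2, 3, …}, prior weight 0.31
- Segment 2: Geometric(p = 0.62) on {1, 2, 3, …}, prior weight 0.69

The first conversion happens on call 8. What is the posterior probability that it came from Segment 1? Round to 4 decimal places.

By Bayes' theorem, P(k | x) = π_k f_k(x) / Σ_j π_j f_j(x).
Component likelihoods at x = 8:
  L_1 = 0.029828
  L_2 = 0.000709377
Weight by the priors:
  π_1·L_1 = 0.31 × 0.029828 = 0.00924667
  π_2·L_2 = 0.69 × 0.000709377 = 0.00048947
Sum: 0.00924667 + 0.00048947 = 0.00973614
So the posterior for Segment 1 is 0.00924667 / 0.00973614 ≈ 0.9497.

0.9497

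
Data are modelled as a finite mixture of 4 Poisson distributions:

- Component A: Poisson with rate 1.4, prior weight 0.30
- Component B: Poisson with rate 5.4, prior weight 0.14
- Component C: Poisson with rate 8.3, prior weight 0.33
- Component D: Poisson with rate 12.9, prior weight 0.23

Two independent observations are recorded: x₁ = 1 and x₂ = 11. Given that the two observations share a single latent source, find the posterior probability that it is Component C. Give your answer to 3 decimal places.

The responsibility of component k is π_k f_k(x) divided by Σ_j π_j f_j(x).
Since both observations come from the same component, the likelihood for component k is f_k(x₁)·f_k(x₂).
  L_A = [e^(−1.4)·1.4^1/1! = 0.345236] × [2.50173e-07] = 8.63687e-08
  L_B = [e^(−5.4)·5.4^1/1! = 0.0243895] × [0.0128821] = 0.000314188
  L_C = [e^(−8.3)·8.3^1/1! = 0.00206269] × [0.0801787] = 0.000165384
  L_D = [e^(−12.9)·12.9^1/1! = 3.22248e-05] × [0.103023] = 3.31989e-06
Unnormalised posteriors:
  π_A·L_A = 0.30 × 8.63687e-08 = 2.59106e-08
  π_B·L_B = 0.14 × 0.000314188 = 4.39863e-05
  π_C·L_C = 0.33 × 0.000165384 = 5.45767e-05
  π_D·L_D = 0.23 × 3.31989e-06 = 7.63574e-07
Denominator: 2.59106e-08 + 4.39863e-05 + 5.45767e-05 + 7.63574e-07 = 9.93524e-05
P(Component C | data) ≈ 0.549

0.549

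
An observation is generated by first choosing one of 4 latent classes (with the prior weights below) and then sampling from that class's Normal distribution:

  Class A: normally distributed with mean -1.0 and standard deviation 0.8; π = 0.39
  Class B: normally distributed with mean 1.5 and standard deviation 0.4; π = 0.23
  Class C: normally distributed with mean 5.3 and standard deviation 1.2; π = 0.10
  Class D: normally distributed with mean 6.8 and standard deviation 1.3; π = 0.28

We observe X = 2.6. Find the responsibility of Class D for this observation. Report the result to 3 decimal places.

By Bayes' theorem, P(k | x) = w_k f_k(x) / Σ_j w_j f_j(x).
Normal densities:
  L_A = (1/(0.8·√(2π)))·exp(−(2.6−-1.0)²/(2·0.8²)) = 0.498678·exp(-10.12500) = 1.99797e-05
  L_B = (1/(0.4·√(2π)))·exp(−(2.6−1.5)²/(2·0.4²)) = 0.997356·exp(-3.78125) = 0.0227339
  L_C = (1/(1.2·√(2π)))·exp(−(2.6−5.3)²/(2·1.2²)) = 0.332452·exp(-2.53125) = 0.0264497
  L_D = (1/(1.3·√(2π)))·exp(−(2.6−6.8)²/(2·1.3²)) = 0.306879·exp(-5.21893) = 0.00166116
Unnormalised posteriors:
  w_A·L_A = 0.39 × 1.99797e-05 = 7.79207e-06
  w_B·L_B = 0.23 × 0.0227339 = 0.0052288
  w_C·L_C = 0.10 × 0.0264497 = 0.00264497
  w_D·L_D = 0.28 × 0.00166116 = 0.000465125
Normaliser: 7.79207e-06 + 0.0052288 + 0.00264497 + 0.000465125 = 0.00834669
P(Class D | data) = 0.000465125 / 0.00834669 ≈ 0.056

0.056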